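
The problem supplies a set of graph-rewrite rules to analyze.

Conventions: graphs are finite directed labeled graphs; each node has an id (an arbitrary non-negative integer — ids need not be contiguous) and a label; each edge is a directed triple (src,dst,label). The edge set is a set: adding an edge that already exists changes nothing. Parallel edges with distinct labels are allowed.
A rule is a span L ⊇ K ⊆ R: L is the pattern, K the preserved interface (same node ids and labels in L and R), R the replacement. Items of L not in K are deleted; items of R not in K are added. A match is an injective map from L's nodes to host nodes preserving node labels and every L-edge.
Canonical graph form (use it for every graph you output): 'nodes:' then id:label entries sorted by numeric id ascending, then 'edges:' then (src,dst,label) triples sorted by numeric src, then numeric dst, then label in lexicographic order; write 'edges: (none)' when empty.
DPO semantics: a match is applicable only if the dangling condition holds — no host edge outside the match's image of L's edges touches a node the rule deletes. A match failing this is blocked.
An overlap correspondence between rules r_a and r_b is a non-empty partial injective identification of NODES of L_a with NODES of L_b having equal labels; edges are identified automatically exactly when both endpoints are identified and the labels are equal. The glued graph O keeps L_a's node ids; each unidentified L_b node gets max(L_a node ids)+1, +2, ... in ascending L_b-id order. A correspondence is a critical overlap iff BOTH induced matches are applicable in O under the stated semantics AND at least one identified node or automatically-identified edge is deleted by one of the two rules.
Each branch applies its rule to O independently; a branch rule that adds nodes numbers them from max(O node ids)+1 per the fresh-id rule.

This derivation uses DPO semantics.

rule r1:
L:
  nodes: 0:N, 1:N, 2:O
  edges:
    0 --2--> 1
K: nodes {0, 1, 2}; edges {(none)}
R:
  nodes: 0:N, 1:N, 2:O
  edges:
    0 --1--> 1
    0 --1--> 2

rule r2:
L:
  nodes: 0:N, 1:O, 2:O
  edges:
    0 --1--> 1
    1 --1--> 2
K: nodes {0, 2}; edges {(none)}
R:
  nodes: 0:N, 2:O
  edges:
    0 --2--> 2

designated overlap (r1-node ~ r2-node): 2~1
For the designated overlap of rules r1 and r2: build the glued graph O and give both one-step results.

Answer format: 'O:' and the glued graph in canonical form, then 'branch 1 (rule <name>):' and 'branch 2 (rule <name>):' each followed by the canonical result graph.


O:
nodes: 0:N, 1:N, 2:O, 3:N, 4:O
edges: (0,1,2); (2,4,1); (3,2,1)
branch 1 (rule r1):
nodes: 0:N, 1:N, 2:O, 3:N, 4:O
edges: (0,1,1); (0,2,1); (2,4,1); (3,2,1)
branch 2 (rule r2):
nodes: 0:N, 1:N, 3:N, 4:O
edges: (0,1,2); (3,4,2)


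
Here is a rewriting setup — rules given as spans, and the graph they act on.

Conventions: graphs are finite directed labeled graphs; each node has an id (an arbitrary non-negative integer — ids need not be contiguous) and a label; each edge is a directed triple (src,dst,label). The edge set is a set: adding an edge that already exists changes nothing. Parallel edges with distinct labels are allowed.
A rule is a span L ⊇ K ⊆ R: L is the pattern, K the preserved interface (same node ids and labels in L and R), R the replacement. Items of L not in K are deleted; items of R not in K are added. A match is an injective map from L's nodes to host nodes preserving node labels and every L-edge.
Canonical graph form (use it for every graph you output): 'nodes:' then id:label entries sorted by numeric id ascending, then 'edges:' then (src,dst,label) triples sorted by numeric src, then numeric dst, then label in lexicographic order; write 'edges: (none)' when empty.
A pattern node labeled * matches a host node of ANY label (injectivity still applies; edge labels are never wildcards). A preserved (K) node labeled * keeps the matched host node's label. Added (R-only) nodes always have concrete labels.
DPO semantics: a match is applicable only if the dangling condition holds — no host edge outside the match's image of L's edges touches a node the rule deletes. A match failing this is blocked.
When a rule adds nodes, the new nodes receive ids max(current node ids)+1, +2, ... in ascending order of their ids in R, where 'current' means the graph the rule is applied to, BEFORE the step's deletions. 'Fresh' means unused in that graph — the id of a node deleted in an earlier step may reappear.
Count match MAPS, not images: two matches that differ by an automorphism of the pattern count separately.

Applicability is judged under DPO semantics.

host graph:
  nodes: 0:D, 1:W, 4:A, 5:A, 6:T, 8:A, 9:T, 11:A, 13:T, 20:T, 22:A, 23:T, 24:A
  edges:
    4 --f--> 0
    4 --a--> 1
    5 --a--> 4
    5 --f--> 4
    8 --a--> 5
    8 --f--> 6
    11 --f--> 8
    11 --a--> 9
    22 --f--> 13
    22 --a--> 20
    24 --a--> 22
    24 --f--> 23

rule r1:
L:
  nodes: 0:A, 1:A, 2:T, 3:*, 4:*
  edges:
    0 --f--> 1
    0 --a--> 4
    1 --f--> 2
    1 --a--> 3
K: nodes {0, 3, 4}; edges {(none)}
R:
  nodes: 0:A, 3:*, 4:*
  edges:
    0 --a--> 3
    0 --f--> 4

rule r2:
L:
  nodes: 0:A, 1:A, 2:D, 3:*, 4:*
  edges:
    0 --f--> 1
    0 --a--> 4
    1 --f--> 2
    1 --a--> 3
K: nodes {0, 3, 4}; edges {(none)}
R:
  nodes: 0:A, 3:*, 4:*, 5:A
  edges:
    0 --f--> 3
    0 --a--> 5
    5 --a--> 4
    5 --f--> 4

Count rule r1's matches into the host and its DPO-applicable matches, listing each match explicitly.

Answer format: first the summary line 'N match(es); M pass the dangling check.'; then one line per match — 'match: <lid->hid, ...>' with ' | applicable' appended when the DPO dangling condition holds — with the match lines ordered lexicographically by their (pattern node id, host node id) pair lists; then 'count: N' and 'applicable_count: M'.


1 match(es); 1 pass the dangling check.
match: 0->11, 1->8, 2->6, 3->5, 4->9 | applicable
count: 1
applicable_count: 1


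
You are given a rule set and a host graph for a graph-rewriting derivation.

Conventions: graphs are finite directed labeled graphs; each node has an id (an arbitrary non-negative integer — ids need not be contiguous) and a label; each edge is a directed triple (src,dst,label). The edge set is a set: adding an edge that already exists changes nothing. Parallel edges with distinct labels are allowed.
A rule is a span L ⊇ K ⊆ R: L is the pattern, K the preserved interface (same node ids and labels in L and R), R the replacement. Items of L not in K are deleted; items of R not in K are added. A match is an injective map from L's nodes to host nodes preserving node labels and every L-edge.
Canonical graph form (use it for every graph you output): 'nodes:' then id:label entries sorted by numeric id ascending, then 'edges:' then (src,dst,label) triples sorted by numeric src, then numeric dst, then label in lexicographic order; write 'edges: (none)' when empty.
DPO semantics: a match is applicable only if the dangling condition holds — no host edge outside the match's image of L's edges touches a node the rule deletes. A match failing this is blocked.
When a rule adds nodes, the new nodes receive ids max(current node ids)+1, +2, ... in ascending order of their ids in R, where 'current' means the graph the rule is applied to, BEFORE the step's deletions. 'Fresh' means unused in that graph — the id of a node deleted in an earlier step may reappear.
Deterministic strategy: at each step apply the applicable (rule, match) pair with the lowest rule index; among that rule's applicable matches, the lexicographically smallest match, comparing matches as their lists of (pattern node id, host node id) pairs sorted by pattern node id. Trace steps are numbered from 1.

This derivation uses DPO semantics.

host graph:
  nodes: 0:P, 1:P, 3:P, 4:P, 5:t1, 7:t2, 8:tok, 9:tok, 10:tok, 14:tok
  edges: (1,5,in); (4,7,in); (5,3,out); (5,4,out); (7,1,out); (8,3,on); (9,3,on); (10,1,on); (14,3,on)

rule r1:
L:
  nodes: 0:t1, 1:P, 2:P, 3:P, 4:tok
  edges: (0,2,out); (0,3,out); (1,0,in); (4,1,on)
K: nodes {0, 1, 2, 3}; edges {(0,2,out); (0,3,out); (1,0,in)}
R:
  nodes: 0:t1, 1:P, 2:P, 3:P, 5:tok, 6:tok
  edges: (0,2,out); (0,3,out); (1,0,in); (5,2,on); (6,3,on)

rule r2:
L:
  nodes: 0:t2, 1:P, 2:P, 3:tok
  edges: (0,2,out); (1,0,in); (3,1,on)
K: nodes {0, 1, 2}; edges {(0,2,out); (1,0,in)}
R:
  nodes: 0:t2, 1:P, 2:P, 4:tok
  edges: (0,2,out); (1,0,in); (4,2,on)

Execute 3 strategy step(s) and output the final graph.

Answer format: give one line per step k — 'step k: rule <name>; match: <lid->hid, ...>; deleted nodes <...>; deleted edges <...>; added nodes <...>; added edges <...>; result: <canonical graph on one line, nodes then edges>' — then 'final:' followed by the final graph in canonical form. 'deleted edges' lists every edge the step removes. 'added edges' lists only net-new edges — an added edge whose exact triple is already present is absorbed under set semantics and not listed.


step 1: rule r1; match: 0->5, 1->1, 2->3, 3->4, 4->10; deleted nodes 10; deleted edges (10,1,on); added nodes 15, 16; added edges (15,3,on); (16,4,on); result: nodes: 0:P, 1:P, 3:P, 4:P, 5:t1, 7:t2, 8:tok, 9:tok, 14:tok, 15:tok, 16:tok edges: (1,5,in); (4,7,in); (5,3,out); (5,4,out); (7,1,out); (8,3,on); (9,3,on); (14,3,on); (15,3,on); (16,4,on)
step 2: rule r2; match: 0->7, 1->4, 2->1, 3->16; deleted nodes 16; deleted edges (16,4,on); added nodes 17; added edges (17,1,on); result: nodes: 0:P, 1:P, 3:P, 4:P, 5:t1, 7:t2, 8:tok, 9:tok, 14:tok, 15:tok, 17:tok edges: (1,5,in); (4,7,in); (5,3,out); (5,4,out); (7,1,out); (8,3,on); (9,3,on); (14,3,on); (15,3,on); (17,1,on)
step 3: rule r1; match: 0->5, 1->1, 2->3, 3->4, 4->17; deleted nodes 17; deleted edges (17,1,on); added nodes 18, 19; added edges (18,3,on); (19,4,on); result: nodes: 0:P, 1:P, 3:P, 4:P, 5:t1, 7:t2, 8:tok, 9:tok, 14:tok, 15:tok, 18:tok, 19:tok edges: (1,5,in); (4,7,in); (5,3,out); (5,4,out); (7,1,out); (8,3,on); (9,3,on); (14,3,on); (15,3,on); (18,3,on); (19,4,on)
final:
nodes: 0:P, 1:P, 3:P, 4:P, 5:t1, 7:t2, 8:tok, 9:tok, 14:tok, 15:tok, 18:tok, 19:tok
edges: (1,5,in); (4,7,in); (5,3,out); (5,4,out); (7,1,out); (8,3,on); (9,3,on); (14,3,on); (15,3,on); (18,3,on); (19,4,on)


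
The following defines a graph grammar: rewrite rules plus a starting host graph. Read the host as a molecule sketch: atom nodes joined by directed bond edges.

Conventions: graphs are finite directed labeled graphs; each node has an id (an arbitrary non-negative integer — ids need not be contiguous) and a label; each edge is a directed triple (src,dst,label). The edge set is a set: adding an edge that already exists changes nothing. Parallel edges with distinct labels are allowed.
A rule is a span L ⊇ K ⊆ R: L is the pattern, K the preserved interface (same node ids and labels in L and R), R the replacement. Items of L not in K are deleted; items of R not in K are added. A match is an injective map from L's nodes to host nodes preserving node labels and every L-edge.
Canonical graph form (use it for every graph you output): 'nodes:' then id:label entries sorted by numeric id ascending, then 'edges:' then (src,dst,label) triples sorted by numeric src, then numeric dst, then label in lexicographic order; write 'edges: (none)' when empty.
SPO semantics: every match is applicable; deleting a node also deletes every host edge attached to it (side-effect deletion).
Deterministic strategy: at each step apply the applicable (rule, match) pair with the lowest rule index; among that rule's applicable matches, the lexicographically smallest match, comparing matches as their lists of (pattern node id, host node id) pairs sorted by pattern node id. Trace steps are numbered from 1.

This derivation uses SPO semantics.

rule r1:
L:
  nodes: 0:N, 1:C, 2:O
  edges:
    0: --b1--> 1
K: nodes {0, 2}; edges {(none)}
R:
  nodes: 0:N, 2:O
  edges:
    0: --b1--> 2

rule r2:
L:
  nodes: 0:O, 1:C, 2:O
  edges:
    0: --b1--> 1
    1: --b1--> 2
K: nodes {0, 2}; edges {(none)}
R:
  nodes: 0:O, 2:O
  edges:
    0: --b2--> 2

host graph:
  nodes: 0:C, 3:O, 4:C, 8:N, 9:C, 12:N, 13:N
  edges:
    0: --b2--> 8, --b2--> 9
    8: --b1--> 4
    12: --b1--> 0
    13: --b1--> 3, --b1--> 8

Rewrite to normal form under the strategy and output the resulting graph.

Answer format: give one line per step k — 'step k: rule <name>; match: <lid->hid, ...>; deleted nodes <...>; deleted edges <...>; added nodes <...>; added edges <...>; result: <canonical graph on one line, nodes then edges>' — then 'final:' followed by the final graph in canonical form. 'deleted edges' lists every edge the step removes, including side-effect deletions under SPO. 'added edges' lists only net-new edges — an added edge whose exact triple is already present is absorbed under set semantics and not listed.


step 1: rule r1; match: 0->8, 1->4, 2->3; deleted nodes 4; deleted edges (8,4,b1); added nodes (none); added edges (8,3,b1); result: nodes: 0:C, 3:O, 8:N, 9:C, 12:N, 13:N edges: (0,8,b2); (0,9,b2); (8,3,b1); (12,0,b1); (13,3,b1); (13,8,b1)
step 2: rule r1; match: 0->12, 1->0, 2->3; deleted nodes 0; deleted edges (0,8,b2); (0,9,b2); (12,0,b1); added nodes (none); added edges (12,3,b1); result: nodes: 3:O, 8:N, 9:C, 12:N, 13:N edges: (8,3,b1); (12,3,b1); (13,3,b1); (13,8,b1)
final:
nodes: 3:O, 8:N, 9:C, 12:N, 13:N
edges: (8,3,b1); (12,3,b1); (13,3,b1); (13,8,b1)


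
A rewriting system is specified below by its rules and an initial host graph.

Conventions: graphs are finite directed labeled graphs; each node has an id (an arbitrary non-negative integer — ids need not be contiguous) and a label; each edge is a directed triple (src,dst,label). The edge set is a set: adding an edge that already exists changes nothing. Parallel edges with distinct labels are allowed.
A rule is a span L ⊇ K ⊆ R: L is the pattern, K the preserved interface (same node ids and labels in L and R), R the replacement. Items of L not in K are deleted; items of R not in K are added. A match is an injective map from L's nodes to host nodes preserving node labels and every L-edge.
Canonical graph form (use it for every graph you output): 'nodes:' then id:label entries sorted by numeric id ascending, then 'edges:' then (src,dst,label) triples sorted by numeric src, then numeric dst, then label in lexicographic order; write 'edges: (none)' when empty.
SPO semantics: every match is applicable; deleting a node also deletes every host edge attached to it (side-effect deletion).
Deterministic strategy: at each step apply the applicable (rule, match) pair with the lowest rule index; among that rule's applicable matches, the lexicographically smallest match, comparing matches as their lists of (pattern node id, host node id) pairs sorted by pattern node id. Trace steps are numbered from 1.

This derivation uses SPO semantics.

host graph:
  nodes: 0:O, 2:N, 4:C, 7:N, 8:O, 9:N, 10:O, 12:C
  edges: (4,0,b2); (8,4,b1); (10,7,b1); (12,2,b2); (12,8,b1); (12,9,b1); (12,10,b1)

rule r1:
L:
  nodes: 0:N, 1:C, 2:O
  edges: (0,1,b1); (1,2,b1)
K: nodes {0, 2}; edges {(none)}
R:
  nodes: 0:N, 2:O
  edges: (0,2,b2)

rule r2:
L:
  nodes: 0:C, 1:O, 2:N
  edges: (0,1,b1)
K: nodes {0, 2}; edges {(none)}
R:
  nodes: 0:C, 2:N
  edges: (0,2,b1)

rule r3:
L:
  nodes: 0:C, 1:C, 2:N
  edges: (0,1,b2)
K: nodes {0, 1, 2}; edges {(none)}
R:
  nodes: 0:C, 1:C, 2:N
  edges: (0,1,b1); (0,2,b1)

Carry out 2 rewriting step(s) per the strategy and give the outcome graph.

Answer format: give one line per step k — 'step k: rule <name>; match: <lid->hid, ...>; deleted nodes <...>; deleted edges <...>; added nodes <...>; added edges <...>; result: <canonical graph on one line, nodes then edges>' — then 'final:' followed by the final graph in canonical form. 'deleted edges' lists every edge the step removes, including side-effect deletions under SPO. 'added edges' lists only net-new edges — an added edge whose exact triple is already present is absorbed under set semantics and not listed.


step 1: rule r2; match: 0->12, 1->8, 2->2; deleted nodes 8; deleted edges (8,4,b1); (12,8,b1); added nodes (none); added edges (12,2,b1); result: nodes: 0:O, 2:N, 4:C, 7:N, 9:N, 10:O, 12:C edges: (4,0,b2); (10,7,b1); (12,2,b1); (12,2,b2); (12,9,b1); (12,10,b1)
step 2: rule r2; match: 0->12, 1->10, 2->2; deleted nodes 10; deleted edges (10,7,b1); (12,10,b1); added nodes (none); added edges (none); result: nodes: 0:O, 2:N, 4:C, 7:N, 9:N, 12:C edges: (4,0,b2); (12,2,b1); (12,2,b2); (12,9,b1)
final:
nodes: 0:O, 2:N, 4:C, 7:N, 9:N, 12:C
edges: (4,0,b2); (12,2,b1); (12,2,b2); (12,9,b1)


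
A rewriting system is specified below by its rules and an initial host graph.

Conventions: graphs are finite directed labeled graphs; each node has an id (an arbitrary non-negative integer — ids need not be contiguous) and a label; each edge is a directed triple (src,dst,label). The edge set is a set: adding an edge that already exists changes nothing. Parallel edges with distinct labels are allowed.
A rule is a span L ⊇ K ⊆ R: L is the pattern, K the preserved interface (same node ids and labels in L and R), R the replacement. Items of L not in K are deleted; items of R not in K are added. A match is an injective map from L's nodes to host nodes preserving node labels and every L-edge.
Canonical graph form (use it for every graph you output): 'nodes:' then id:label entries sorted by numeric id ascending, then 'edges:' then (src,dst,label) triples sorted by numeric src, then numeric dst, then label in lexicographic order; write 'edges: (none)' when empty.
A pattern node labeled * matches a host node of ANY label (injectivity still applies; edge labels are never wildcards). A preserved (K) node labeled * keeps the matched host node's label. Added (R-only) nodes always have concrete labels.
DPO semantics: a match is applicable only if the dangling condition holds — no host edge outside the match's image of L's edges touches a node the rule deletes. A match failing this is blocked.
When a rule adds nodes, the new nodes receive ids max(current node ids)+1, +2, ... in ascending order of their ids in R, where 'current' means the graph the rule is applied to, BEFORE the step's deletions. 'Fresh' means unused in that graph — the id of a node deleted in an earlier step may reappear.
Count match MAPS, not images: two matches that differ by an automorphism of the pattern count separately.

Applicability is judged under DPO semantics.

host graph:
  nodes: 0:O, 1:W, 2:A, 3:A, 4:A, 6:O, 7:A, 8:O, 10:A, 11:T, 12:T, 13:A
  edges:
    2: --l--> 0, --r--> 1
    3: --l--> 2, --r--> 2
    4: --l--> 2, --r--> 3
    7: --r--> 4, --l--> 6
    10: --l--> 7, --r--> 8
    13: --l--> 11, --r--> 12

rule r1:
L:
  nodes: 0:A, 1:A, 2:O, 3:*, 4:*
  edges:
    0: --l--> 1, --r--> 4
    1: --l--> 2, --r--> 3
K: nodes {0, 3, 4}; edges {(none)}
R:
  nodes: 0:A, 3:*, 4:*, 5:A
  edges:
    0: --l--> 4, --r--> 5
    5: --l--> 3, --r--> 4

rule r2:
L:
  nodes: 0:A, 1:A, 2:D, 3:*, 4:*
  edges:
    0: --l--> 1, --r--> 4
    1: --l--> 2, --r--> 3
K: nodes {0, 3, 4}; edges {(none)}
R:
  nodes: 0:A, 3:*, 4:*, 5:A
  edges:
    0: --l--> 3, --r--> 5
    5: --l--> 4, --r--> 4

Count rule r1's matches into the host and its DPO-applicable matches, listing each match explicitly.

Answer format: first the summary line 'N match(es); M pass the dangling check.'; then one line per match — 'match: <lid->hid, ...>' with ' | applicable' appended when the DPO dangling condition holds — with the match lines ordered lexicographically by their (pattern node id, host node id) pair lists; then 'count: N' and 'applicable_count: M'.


2 match(es); 1 pass the dangling check.
match: 0->4, 1->2, 2->0, 3->1, 4->3
match: 0->10, 1->7, 2->6, 3->4, 4->8 | applicable
count: 2
applicable_count: 1


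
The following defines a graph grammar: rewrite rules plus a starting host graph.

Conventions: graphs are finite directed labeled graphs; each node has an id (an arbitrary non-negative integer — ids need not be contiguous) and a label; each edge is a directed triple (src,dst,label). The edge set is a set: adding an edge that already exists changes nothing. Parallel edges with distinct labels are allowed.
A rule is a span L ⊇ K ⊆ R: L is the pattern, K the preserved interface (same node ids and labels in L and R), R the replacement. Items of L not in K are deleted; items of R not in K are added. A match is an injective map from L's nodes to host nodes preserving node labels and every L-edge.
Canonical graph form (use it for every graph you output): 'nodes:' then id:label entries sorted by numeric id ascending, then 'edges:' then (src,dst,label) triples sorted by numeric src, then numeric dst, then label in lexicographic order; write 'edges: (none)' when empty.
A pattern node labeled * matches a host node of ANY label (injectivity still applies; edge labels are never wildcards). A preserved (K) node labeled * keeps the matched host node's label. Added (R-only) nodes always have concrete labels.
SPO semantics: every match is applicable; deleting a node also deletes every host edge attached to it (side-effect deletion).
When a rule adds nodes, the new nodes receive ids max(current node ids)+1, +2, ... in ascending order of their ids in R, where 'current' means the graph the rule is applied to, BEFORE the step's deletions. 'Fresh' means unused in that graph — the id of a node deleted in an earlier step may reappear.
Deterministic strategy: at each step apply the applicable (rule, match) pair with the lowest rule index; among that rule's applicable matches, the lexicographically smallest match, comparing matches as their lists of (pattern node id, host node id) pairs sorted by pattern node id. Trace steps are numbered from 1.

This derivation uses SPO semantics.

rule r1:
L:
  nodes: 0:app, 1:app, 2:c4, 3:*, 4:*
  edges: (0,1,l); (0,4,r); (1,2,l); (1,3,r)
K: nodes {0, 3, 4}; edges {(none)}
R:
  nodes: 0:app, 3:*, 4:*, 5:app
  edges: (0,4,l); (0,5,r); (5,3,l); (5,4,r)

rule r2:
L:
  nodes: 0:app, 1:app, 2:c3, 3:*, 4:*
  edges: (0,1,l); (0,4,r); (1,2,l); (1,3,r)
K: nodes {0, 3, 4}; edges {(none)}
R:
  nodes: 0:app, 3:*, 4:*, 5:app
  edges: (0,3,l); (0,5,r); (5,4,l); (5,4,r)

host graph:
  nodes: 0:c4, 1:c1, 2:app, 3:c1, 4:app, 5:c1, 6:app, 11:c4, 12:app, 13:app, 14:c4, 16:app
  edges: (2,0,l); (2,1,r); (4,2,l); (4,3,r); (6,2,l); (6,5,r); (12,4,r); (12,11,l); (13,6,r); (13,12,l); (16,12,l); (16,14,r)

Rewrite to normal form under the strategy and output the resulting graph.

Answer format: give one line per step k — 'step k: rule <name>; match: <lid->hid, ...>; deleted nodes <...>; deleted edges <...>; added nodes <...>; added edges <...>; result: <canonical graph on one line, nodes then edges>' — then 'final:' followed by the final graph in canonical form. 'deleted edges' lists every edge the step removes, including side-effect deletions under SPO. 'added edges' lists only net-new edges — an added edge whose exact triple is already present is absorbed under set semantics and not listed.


step 1: rule r1; match: 0->4, 1->2, 2->0, 3->1, 4->3; deleted nodes 0, 2; deleted edges (2,0,l); (2,1,r); (4,2,l); (4,3,r); (6,2,l); added nodes 17; added edges (4,3,l); (4,17,r); (17,1,l); (17,3,r); result: nodes: 1:c1, 3:c1, 4:app, 5:c1, 6:app, 11:c4, 12:app, 13:app, 14:c4, 16:app, 17:app edges: (4,3,l); (4,17,r); (6,5,r); (12,4,r); (12,11,l); (13,6,r); (13,12,l); (16,12,l); (16,14,r); (17,1,l); (17,3,r)
step 2: rule r1; match: 0->13, 1->12, 2->11, 3->4, 4->6; deleted nodes 11, 12; deleted edges (12,4,r); (12,11,l); (13,6,r); (13,12,l); (16,12,l); added nodes 18; added edges (13,6,l); (13,18,r); (18,4,l); (18,6,r); result: nodes: 1:c1, 3:c1, 4:app, 5:c1, 6:app, 13:app, 14:c4, 16:app, 17:app, 18:app edges: (4,3,l); (4,17,r); (6,5,r); (13,6,l); (13,18,r); (16,14,r); (17,1,l); (17,3,r); (18,4,l); (18,6,r)
final:
nodes: 1:c1, 3:c1, 4:app, 5:c1, 6:app, 13:app, 14:c4, 16:app, 17:app, 18:app
edges: (4,3,l); (4,17,r); (6,5,r); (13,6,l); (13,18,r); (16,14,r); (17,1,l); (17,3,r); (18,4,l); (18,6,r)


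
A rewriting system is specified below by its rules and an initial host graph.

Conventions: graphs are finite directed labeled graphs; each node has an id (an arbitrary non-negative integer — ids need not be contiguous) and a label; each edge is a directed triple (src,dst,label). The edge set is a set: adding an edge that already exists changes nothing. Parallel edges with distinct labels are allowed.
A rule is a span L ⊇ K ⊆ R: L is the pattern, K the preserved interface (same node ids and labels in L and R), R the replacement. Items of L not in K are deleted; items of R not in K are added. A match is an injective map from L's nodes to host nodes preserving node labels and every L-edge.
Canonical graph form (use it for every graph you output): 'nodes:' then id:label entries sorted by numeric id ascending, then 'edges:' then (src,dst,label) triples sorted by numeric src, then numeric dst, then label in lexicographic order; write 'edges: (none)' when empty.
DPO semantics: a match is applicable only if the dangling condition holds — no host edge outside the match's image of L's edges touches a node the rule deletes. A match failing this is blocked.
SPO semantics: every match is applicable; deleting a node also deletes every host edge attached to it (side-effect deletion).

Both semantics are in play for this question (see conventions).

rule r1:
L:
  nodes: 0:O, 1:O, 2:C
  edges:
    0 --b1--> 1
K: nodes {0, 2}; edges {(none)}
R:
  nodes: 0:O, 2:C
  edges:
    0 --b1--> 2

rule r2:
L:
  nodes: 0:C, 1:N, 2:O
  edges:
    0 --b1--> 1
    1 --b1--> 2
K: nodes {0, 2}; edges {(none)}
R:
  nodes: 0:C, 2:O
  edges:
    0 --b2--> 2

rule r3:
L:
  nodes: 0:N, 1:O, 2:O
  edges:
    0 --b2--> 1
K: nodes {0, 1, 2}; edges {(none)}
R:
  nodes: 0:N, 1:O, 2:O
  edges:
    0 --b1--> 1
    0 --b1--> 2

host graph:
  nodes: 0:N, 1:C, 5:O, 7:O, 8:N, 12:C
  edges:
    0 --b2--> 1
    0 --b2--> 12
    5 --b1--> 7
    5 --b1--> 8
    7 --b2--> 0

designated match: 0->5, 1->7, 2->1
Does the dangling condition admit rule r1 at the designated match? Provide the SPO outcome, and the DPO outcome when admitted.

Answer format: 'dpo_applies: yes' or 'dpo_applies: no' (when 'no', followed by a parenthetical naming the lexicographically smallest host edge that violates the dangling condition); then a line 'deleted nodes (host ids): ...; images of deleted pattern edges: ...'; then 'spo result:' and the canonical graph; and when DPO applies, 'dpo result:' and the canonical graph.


dpo_applies: no
(the rule deletes node 7, which keeps host edge (7,0,b2) outside the match image — the dangling condition fails, DPO blocks; SPO proceeds and side-deletes such edges)
deleted nodes (host ids): 7; images of deleted pattern edges: (5,7,b1)
spo result:
nodes: 0:N, 1:C, 5:O, 8:N, 12:C
edges: (0,1,b2); (0,12,b2); (5,1,b1); (5,8,b1)


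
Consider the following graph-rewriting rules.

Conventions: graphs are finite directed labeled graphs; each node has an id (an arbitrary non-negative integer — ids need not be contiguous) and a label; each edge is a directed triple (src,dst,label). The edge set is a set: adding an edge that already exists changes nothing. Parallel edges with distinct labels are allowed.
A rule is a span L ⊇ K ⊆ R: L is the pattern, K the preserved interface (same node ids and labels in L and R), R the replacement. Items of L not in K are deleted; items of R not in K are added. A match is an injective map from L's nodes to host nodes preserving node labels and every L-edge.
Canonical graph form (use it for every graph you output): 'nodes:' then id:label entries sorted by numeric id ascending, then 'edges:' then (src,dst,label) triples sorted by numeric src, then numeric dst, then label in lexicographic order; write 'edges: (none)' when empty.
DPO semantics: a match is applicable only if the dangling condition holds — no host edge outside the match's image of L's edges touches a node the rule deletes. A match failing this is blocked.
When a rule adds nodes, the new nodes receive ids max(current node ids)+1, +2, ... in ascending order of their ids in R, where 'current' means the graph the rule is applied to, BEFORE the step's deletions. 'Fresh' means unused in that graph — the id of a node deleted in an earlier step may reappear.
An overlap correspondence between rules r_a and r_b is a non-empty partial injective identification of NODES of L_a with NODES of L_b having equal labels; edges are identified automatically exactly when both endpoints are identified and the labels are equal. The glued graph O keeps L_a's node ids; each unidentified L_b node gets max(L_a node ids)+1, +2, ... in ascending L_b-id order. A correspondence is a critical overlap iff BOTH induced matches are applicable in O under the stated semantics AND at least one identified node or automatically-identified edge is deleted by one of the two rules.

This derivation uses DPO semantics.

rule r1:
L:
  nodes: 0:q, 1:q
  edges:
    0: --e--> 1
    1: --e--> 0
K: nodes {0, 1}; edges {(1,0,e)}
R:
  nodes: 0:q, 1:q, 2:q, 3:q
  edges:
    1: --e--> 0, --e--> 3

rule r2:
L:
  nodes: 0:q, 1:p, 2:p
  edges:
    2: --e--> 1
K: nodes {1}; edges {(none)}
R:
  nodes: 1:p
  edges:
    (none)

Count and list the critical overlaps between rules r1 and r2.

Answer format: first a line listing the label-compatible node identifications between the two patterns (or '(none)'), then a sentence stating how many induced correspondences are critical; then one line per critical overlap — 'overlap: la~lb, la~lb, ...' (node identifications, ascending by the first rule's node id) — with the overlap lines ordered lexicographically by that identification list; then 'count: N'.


label-compatible node identifications between L(r1) and L(r2): 0~0, 1~0
0 of the induced correspondences are critical overlaps of r1 and r2.
count: 0


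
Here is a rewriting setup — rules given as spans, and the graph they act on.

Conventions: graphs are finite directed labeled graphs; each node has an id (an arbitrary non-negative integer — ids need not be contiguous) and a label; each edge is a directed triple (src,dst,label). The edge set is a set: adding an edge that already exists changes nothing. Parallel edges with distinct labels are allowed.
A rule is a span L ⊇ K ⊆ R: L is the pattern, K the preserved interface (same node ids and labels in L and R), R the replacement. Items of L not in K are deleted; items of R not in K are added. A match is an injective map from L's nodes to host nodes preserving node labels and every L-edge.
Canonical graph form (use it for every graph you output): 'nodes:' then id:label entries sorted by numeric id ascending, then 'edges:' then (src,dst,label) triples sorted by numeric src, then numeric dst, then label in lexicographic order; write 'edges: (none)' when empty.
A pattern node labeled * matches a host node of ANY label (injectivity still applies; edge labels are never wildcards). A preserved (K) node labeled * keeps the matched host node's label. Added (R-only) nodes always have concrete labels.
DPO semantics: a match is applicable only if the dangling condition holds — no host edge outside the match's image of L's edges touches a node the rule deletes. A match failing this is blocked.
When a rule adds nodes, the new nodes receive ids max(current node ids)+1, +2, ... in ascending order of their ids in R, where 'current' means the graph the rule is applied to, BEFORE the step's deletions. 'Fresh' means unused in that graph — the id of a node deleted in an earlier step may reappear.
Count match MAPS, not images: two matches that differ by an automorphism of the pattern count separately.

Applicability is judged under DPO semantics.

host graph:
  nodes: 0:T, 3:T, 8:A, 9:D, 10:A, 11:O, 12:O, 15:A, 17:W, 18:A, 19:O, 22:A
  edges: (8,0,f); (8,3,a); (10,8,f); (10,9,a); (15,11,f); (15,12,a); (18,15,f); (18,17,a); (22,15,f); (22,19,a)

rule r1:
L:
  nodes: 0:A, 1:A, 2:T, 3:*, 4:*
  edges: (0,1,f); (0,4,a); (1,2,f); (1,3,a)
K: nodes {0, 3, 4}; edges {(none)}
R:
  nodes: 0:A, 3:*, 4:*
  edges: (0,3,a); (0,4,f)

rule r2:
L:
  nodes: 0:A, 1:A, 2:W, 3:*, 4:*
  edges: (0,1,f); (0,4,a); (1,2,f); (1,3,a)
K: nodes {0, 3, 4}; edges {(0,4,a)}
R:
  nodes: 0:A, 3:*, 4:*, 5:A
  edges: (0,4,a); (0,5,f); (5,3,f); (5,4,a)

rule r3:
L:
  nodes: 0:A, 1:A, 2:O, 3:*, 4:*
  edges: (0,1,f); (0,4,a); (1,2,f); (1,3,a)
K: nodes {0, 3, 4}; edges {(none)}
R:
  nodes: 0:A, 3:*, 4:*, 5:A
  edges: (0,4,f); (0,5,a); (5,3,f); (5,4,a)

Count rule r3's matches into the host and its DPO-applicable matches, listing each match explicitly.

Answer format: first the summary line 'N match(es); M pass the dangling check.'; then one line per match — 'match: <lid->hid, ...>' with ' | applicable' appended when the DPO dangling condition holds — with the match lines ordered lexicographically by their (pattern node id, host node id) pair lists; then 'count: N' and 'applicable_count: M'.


2 match(es); 0 pass the dangling check.
match: 0->18, 1->15, 2->11, 3->12, 4->17
match: 0->22, 1->15, 2->11, 3->12, 4->19
count: 2
applicable_count: 0


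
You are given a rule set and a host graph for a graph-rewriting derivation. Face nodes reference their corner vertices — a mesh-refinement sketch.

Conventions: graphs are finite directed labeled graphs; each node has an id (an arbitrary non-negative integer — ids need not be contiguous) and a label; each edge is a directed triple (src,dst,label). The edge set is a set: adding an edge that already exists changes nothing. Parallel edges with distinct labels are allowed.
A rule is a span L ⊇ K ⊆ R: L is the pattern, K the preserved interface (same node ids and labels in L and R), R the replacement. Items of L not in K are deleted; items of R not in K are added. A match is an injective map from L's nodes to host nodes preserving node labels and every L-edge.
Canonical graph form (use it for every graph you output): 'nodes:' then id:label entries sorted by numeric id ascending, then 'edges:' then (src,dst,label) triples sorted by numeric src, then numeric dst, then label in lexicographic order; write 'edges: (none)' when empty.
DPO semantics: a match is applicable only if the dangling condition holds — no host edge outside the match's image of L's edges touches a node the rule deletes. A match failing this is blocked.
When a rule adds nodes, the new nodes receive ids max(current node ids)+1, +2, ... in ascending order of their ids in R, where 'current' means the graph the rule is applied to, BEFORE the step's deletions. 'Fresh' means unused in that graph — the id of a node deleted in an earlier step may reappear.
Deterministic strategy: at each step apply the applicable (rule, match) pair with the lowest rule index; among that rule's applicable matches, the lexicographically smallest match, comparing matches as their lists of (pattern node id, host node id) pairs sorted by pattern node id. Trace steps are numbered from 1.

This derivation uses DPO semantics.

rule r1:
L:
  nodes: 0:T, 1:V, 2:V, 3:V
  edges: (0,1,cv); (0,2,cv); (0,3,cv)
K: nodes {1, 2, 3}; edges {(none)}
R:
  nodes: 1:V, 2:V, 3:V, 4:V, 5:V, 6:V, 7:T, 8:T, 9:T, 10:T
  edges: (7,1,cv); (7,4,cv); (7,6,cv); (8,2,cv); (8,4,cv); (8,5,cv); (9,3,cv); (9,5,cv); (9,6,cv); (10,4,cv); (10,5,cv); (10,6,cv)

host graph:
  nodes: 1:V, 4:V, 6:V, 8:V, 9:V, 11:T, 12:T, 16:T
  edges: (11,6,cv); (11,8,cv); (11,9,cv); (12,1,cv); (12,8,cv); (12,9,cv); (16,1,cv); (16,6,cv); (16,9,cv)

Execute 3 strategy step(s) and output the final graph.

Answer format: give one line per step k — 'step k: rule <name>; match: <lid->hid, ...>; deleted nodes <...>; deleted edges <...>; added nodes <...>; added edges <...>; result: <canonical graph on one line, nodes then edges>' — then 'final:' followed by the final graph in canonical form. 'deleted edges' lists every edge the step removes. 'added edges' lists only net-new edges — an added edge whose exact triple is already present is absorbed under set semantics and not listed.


step 1: rule r1; match: 0->11, 1->6, 2->8, 3->9; deleted nodes 11; deleted edges (11,6,cv); (11,8,cv); (11,9,cv); added nodes 17, 18, 19, 20, 21, 22, 23; added edges (20,6,cv); (20,17,cv); (20,19,cv); (21,8,cv); (21,17,cv); (21,18,cv); (22,9,cv); (22,18,cv); (22,19,cv); (23,17,cv); (23,18,cv); (23,19,cv); result: nodes: 1:V, 4:V, 6:V, 8:V, 9:V, 12:T, 16:T, 17:V, 18:V, 19:V, 20:T, 21:T, 22:T, 23:T edges: (12,1,cv); (12,8,cv); (12,9,cv); (16,1,cv); (16,6,cv); (16,9,cv); (20,6,cv); (20,17,cv); (20,19,cv); (21,8,cv); (21,17,cv); (21,18,cv); (22,9,cv); (22,18,cv); (22,19,cv); (23,17,cv); (23,18,cv); (23,19,cv)
step 2: rule r1; match: 0->12, 1->1, 2->8, 3->9; deleted nodes 12; deleted edges (12,1,cv); (12,8,cv); (12,9,cv); added nodes 24, 25, 26, 27, 28, 29, 30; added edges (27,1,cv); (27,24,cv); (27,26,cv); (28,8,cv); (28,24,cv); (28,25,cv); (29,9,cv); (29,25,cv); (29,26,cv); (30,24,cv); (30,25,cv); (30,26,cv); result: nodes: 1:V, 4:V, 6:V, 8:V, 9:V, 16:T, 17:V, 18:V, 19:V, 20:T, 21:T, 22:T, 23:T, 24:V, 25:V, 26:V, 27:T, 28:T, 29:T, 30:T edges: (16,1,cv); (16,6,cv); (16,9,cv); (20,6,cv); (20,17,cv); (20,19,cv); (21,8,cv); (21,17,cv); (21,18,cv); (22,9,cv); (22,18,cv); (22,19,cv); (23,17,cv); (23,18,cv); (23,19,cv); (27,1,cv); (27,24,cv); (27,26,cv); (28,8,cv); (28,24,cv); (28,25,cv); (29,9,cv); (29,25,cv); (29,26,cv); (30,24,cv); (30,25,cv); (30,26,cv)
step 3: rule r1; match: 0->16, 1->1, 2->6, 3->9; deleted nodes 16; deleted edges (16,1,cv); (16,6,cv); (16,9,cv); added nodes 31, 32, 33, 34, 35, 36, 37; added edges (34,1,cv); (34,31,cv); (34,33,cv); (35,6,cv); (35,31,cv); (35,32,cv); (36,9,cv); (36,32,cv); (36,33,cv); (37,31,cv); (37,32,cv); (37,33,cv); result: nodes: 1:V, 4:V, 6:V, 8:V, 9:V, 17:V, 18:V, 19:V, 20:T, 21:T, 22:T, 23:T, 24:V, 25:V, 26:V, 27:T, 28:T, 29:T, 30:T, 31:V, 32:V, 33:V, 34:T, 35:T, 36:T, 37:T edges: (20,6,cv); (20,17,cv); (20,19,cv); (21,8,cv); (21,17,cv); (21,18,cv); (22,9,cv); (22,18,cv); (22,19,cv); (23,17,cv); (23,18,cv); (23,19,cv); (27,1,cv); (27,24,cv); (27,26,cv); (28,8,cv); (28,24,cv); (28,25,cv); (29,9,cv); (29,25,cv); (29,26,cv); (30,24,cv); (30,25,cv); (30,26,cv); (34,1,cv); (34,31,cv); (34,33,cv); (35,6,cv); (35,31,cv); (35,32,cv); (36,9,cv); (36,32,cv); (36,33,cv); (37,31,cv); (37,32,cv); (37,33,cv)
final:
nodes: 1:V, 4:V, 6:V, 8:V, 9:V, 17:V, 18:V, 19:V, 20:T, 21:T, 22:T, 23:T, 24:V, 25:V, 26:V, 27:T, 28:T, 29:T, 30:T, 31:V, 32:V, 33:V, 34:T, 35:T, 36:T, 37:T
edges: (20,6,cv); (20,17,cv); (20,19,cv); (21,8,cv); (21,17,cv); (21,18,cv); (22,9,cv); (22,18,cv); (22,19,cv); (23,17,cv); (23,18,cv); (23,19,cv); (27,1,cv); (27,24,cv); (27,26,cv); (28,8,cv); (28,24,cv); (28,25,cv); (29,9,cv); (29,25,cv); (29,26,cv); (30,24,cv); (30,25,cv); (30,26,cv); (34,1,cv); (34,31,cv); (34,33,cv); (35,6,cv); (35,31,cv); (35,32,cv); (36,9,cv); (36,32,cv); (36,33,cv); (37,31,cv); (37,32,cv); (37,33,cv)


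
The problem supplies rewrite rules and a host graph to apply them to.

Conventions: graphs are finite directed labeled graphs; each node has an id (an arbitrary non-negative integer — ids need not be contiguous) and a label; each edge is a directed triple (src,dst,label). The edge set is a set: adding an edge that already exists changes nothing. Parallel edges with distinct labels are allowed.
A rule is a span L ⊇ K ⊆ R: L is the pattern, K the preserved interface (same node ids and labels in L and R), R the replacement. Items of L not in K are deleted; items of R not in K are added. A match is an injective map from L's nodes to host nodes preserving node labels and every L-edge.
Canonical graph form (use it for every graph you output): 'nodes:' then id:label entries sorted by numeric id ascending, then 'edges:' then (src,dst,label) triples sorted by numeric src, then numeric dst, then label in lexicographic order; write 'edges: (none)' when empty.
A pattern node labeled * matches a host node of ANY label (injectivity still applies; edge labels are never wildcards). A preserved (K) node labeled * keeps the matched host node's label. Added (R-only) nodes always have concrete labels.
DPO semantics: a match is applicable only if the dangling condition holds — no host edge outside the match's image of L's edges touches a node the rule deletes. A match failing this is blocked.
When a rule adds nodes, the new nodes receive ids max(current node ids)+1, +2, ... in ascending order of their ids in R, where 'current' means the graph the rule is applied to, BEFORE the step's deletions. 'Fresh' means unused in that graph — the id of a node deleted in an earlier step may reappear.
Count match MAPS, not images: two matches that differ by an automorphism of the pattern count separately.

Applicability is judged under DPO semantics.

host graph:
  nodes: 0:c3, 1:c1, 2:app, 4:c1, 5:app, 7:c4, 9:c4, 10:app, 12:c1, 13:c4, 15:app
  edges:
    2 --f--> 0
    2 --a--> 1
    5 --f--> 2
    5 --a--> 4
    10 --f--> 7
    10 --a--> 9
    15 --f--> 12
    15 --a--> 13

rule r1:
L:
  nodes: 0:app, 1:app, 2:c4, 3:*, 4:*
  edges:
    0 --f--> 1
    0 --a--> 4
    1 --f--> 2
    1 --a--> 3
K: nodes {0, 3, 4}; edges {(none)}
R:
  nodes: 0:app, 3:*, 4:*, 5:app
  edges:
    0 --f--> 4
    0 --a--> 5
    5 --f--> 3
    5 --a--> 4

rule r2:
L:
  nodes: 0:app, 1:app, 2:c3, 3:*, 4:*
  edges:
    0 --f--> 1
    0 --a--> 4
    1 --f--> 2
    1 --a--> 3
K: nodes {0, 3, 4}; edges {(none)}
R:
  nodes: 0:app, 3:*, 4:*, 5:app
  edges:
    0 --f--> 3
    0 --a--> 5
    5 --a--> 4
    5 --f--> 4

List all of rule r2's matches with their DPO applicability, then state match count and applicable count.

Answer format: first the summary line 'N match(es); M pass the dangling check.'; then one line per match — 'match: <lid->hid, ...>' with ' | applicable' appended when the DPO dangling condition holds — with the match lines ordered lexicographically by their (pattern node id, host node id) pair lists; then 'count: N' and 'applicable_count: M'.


1 match(es); 1 pass the dangling check.
match: 0->5, 1->2, 2->0, 3->1, 4->4 | applicable
count: 1
applicable_count: 1
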